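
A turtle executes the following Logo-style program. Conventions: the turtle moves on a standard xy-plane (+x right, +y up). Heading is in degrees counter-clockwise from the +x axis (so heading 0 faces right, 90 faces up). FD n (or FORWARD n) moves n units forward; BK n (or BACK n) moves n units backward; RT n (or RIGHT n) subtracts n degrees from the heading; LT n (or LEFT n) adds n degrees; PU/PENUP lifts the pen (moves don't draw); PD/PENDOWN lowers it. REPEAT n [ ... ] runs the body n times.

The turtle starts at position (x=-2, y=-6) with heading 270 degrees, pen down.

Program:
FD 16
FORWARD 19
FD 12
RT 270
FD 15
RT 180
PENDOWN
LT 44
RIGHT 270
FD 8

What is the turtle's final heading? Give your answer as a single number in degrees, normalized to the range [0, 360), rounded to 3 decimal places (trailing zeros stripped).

Answer: 314

Derivation:
Executing turtle program step by step:
Start: pos=(-2,-6), heading=270, pen down
FD 16: (-2,-6) -> (-2,-22) [heading=270, draw]
FD 19: (-2,-22) -> (-2,-41) [heading=270, draw]
FD 12: (-2,-41) -> (-2,-53) [heading=270, draw]
RT 270: heading 270 -> 0
FD 15: (-2,-53) -> (13,-53) [heading=0, draw]
RT 180: heading 0 -> 180
PD: pen down
LT 44: heading 180 -> 224
RT 270: heading 224 -> 314
FD 8: (13,-53) -> (18.557,-58.755) [heading=314, draw]
Final: pos=(18.557,-58.755), heading=314, 5 segment(s) drawn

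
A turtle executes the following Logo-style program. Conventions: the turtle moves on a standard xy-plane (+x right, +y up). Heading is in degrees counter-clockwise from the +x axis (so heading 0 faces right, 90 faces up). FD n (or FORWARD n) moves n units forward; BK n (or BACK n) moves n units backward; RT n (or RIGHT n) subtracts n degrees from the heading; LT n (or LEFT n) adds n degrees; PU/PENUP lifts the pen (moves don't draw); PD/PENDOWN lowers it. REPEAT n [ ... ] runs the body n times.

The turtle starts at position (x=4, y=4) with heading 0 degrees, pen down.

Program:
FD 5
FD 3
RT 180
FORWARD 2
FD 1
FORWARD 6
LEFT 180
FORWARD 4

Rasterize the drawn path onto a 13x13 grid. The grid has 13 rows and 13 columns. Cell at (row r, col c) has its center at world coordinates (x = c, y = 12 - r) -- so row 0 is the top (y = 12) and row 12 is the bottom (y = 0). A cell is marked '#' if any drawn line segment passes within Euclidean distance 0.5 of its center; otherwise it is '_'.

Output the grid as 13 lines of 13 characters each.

Segment 0: (4,4) -> (9,4)
Segment 1: (9,4) -> (12,4)
Segment 2: (12,4) -> (10,4)
Segment 3: (10,4) -> (9,4)
Segment 4: (9,4) -> (3,4)
Segment 5: (3,4) -> (7,4)

Answer: _____________
_____________
_____________
_____________
_____________
_____________
_____________
_____________
___##########
_____________
_____________
_____________
_____________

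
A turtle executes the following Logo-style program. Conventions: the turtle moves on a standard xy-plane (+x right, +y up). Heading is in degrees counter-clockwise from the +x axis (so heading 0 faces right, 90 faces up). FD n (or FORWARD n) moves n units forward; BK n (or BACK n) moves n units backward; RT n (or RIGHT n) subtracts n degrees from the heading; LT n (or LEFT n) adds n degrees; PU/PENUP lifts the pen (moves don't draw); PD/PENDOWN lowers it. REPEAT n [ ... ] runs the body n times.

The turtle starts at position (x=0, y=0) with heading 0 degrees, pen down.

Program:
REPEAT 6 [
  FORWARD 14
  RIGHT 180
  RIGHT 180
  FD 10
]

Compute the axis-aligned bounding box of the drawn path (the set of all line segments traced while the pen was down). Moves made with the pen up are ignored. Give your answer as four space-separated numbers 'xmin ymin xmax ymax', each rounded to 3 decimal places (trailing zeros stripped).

Executing turtle program step by step:
Start: pos=(0,0), heading=0, pen down
REPEAT 6 [
  -- iteration 1/6 --
  FD 14: (0,0) -> (14,0) [heading=0, draw]
  RT 180: heading 0 -> 180
  RT 180: heading 180 -> 0
  FD 10: (14,0) -> (24,0) [heading=0, draw]
  -- iteration 2/6 --
  FD 14: (24,0) -> (38,0) [heading=0, draw]
  RT 180: heading 0 -> 180
  RT 180: heading 180 -> 0
  FD 10: (38,0) -> (48,0) [heading=0, draw]
  -- iteration 3/6 --
  FD 14: (48,0) -> (62,0) [heading=0, draw]
  RT 180: heading 0 -> 180
  RT 180: heading 180 -> 0
  FD 10: (62,0) -> (72,0) [heading=0, draw]
  -- iteration 4/6 --
  FD 14: (72,0) -> (86,0) [heading=0, draw]
  RT 180: heading 0 -> 180
  RT 180: heading 180 -> 0
  FD 10: (86,0) -> (96,0) [heading=0, draw]
  -- iteration 5/6 --
  FD 14: (96,0) -> (110,0) [heading=0, draw]
  RT 180: heading 0 -> 180
  RT 180: heading 180 -> 0
  FD 10: (110,0) -> (120,0) [heading=0, draw]
  -- iteration 6/6 --
  FD 14: (120,0) -> (134,0) [heading=0, draw]
  RT 180: heading 0 -> 180
  RT 180: heading 180 -> 0
  FD 10: (134,0) -> (144,0) [heading=0, draw]
]
Final: pos=(144,0), heading=0, 12 segment(s) drawn

Segment endpoints: x in {0, 14, 24, 38, 48, 62, 72, 86, 96, 110, 120, 134, 144}, y in {0, 0, 0, 0, 0, 0, 0, 0, 0, 0, 0, 0}
xmin=0, ymin=0, xmax=144, ymax=0

Answer: 0 0 144 0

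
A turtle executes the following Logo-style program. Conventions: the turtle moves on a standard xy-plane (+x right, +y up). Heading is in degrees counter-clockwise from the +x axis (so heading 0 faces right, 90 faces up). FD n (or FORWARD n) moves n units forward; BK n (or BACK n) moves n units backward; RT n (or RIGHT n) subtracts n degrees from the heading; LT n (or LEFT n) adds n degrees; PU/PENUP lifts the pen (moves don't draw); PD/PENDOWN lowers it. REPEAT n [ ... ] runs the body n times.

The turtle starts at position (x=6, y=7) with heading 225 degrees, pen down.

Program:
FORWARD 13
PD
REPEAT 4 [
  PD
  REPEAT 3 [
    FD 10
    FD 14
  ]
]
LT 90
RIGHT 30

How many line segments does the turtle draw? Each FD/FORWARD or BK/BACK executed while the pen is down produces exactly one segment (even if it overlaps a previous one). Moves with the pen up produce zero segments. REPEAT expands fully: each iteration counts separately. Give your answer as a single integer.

Executing turtle program step by step:
Start: pos=(6,7), heading=225, pen down
FD 13: (6,7) -> (-3.192,-2.192) [heading=225, draw]
PD: pen down
REPEAT 4 [
  -- iteration 1/4 --
  PD: pen down
  REPEAT 3 [
    -- iteration 1/3 --
    FD 10: (-3.192,-2.192) -> (-10.263,-9.263) [heading=225, draw]
    FD 14: (-10.263,-9.263) -> (-20.163,-19.163) [heading=225, draw]
    -- iteration 2/3 --
    FD 10: (-20.163,-19.163) -> (-27.234,-26.234) [heading=225, draw]
    FD 14: (-27.234,-26.234) -> (-37.134,-36.134) [heading=225, draw]
    -- iteration 3/3 --
    FD 10: (-37.134,-36.134) -> (-44.205,-43.205) [heading=225, draw]
    FD 14: (-44.205,-43.205) -> (-54.104,-53.104) [heading=225, draw]
  ]
  -- iteration 2/4 --
  PD: pen down
  REPEAT 3 [
    -- iteration 1/3 --
    FD 10: (-54.104,-53.104) -> (-61.175,-60.175) [heading=225, draw]
    FD 14: (-61.175,-60.175) -> (-71.075,-70.075) [heading=225, draw]
    -- iteration 2/3 --
    FD 10: (-71.075,-70.075) -> (-78.146,-77.146) [heading=225, draw]
    FD 14: (-78.146,-77.146) -> (-88.045,-87.045) [heading=225, draw]
    -- iteration 3/3 --
    FD 10: (-88.045,-87.045) -> (-95.116,-94.116) [heading=225, draw]
    FD 14: (-95.116,-94.116) -> (-105.016,-104.016) [heading=225, draw]
  ]
  -- iteration 3/4 --
  PD: pen down
  REPEAT 3 [
    -- iteration 1/3 --
    FD 10: (-105.016,-104.016) -> (-112.087,-111.087) [heading=225, draw]
    FD 14: (-112.087,-111.087) -> (-121.986,-120.986) [heading=225, draw]
    -- iteration 2/3 --
    FD 10: (-121.986,-120.986) -> (-129.057,-128.057) [heading=225, draw]
    FD 14: (-129.057,-128.057) -> (-138.957,-137.957) [heading=225, draw]
    -- iteration 3/3 --
    FD 10: (-138.957,-137.957) -> (-146.028,-145.028) [heading=225, draw]
    FD 14: (-146.028,-145.028) -> (-155.927,-154.927) [heading=225, draw]
  ]
  -- iteration 4/4 --
  PD: pen down
  REPEAT 3 [
    -- iteration 1/3 --
    FD 10: (-155.927,-154.927) -> (-162.999,-161.999) [heading=225, draw]
    FD 14: (-162.999,-161.999) -> (-172.898,-171.898) [heading=225, draw]
    -- iteration 2/3 --
    FD 10: (-172.898,-171.898) -> (-179.969,-178.969) [heading=225, draw]
    FD 14: (-179.969,-178.969) -> (-189.869,-188.869) [heading=225, draw]
    -- iteration 3/3 --
    FD 10: (-189.869,-188.869) -> (-196.94,-195.94) [heading=225, draw]
    FD 14: (-196.94,-195.94) -> (-206.839,-205.839) [heading=225, draw]
  ]
]
LT 90: heading 225 -> 315
RT 30: heading 315 -> 285
Final: pos=(-206.839,-205.839), heading=285, 25 segment(s) drawn
Segments drawn: 25

Answer: 25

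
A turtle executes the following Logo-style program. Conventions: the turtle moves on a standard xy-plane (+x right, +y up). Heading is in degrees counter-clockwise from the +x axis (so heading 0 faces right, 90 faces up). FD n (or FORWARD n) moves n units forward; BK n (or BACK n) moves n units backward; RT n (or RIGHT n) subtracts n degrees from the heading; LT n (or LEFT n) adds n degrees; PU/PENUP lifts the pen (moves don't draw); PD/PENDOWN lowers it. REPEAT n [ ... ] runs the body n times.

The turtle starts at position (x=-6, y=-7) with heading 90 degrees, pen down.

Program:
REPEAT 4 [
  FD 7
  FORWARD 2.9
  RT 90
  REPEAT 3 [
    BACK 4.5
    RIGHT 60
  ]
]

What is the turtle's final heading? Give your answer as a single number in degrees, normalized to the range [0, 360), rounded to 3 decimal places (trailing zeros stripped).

Executing turtle program step by step:
Start: pos=(-6,-7), heading=90, pen down
REPEAT 4 [
  -- iteration 1/4 --
  FD 7: (-6,-7) -> (-6,0) [heading=90, draw]
  FD 2.9: (-6,0) -> (-6,2.9) [heading=90, draw]
  RT 90: heading 90 -> 0
  REPEAT 3 [
    -- iteration 1/3 --
    BK 4.5: (-6,2.9) -> (-10.5,2.9) [heading=0, draw]
    RT 60: heading 0 -> 300
    -- iteration 2/3 --
    BK 4.5: (-10.5,2.9) -> (-12.75,6.797) [heading=300, draw]
    RT 60: heading 300 -> 240
    -- iteration 3/3 --
    BK 4.5: (-12.75,6.797) -> (-10.5,10.694) [heading=240, draw]
    RT 60: heading 240 -> 180
  ]
  -- iteration 2/4 --
  FD 7: (-10.5,10.694) -> (-17.5,10.694) [heading=180, draw]
  FD 2.9: (-17.5,10.694) -> (-20.4,10.694) [heading=180, draw]
  RT 90: heading 180 -> 90
  REPEAT 3 [
    -- iteration 1/3 --
    BK 4.5: (-20.4,10.694) -> (-20.4,6.194) [heading=90, draw]
    RT 60: heading 90 -> 30
    -- iteration 2/3 --
    BK 4.5: (-20.4,6.194) -> (-24.297,3.944) [heading=30, draw]
    RT 60: heading 30 -> 330
    -- iteration 3/3 --
    BK 4.5: (-24.297,3.944) -> (-28.194,6.194) [heading=330, draw]
    RT 60: heading 330 -> 270
  ]
  -- iteration 3/4 --
  FD 7: (-28.194,6.194) -> (-28.194,-0.806) [heading=270, draw]
  FD 2.9: (-28.194,-0.806) -> (-28.194,-3.706) [heading=270, draw]
  RT 90: heading 270 -> 180
  REPEAT 3 [
    -- iteration 1/3 --
    BK 4.5: (-28.194,-3.706) -> (-23.694,-3.706) [heading=180, draw]
    RT 60: heading 180 -> 120
    -- iteration 2/3 --
    BK 4.5: (-23.694,-3.706) -> (-21.444,-7.603) [heading=120, draw]
    RT 60: heading 120 -> 60
    -- iteration 3/3 --
    BK 4.5: (-21.444,-7.603) -> (-23.694,-11.5) [heading=60, draw]
    RT 60: heading 60 -> 0
  ]
  -- iteration 4/4 --
  FD 7: (-23.694,-11.5) -> (-16.694,-11.5) [heading=0, draw]
  FD 2.9: (-16.694,-11.5) -> (-13.794,-11.5) [heading=0, draw]
  RT 90: heading 0 -> 270
  REPEAT 3 [
    -- iteration 1/3 --
    BK 4.5: (-13.794,-11.5) -> (-13.794,-7) [heading=270, draw]
    RT 60: heading 270 -> 210
    -- iteration 2/3 --
    BK 4.5: (-13.794,-7) -> (-9.897,-4.75) [heading=210, draw]
    RT 60: heading 210 -> 150
    -- iteration 3/3 --
    BK 4.5: (-9.897,-4.75) -> (-6,-7) [heading=150, draw]
    RT 60: heading 150 -> 90
  ]
]
Final: pos=(-6,-7), heading=90, 20 segment(s) drawn

Answer: 90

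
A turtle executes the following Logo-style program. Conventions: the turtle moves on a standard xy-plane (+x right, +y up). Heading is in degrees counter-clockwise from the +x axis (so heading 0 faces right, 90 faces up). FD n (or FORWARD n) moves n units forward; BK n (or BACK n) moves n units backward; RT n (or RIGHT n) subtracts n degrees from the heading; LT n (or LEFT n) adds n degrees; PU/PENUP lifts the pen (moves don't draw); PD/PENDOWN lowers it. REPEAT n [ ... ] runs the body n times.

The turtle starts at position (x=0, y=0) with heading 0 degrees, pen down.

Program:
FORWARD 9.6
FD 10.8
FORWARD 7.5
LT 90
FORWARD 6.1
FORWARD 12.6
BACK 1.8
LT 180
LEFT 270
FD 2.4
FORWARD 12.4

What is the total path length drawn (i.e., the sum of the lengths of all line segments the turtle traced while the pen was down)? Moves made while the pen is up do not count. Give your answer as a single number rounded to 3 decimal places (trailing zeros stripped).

Executing turtle program step by step:
Start: pos=(0,0), heading=0, pen down
FD 9.6: (0,0) -> (9.6,0) [heading=0, draw]
FD 10.8: (9.6,0) -> (20.4,0) [heading=0, draw]
FD 7.5: (20.4,0) -> (27.9,0) [heading=0, draw]
LT 90: heading 0 -> 90
FD 6.1: (27.9,0) -> (27.9,6.1) [heading=90, draw]
FD 12.6: (27.9,6.1) -> (27.9,18.7) [heading=90, draw]
BK 1.8: (27.9,18.7) -> (27.9,16.9) [heading=90, draw]
LT 180: heading 90 -> 270
LT 270: heading 270 -> 180
FD 2.4: (27.9,16.9) -> (25.5,16.9) [heading=180, draw]
FD 12.4: (25.5,16.9) -> (13.1,16.9) [heading=180, draw]
Final: pos=(13.1,16.9), heading=180, 8 segment(s) drawn

Segment lengths:
  seg 1: (0,0) -> (9.6,0), length = 9.6
  seg 2: (9.6,0) -> (20.4,0), length = 10.8
  seg 3: (20.4,0) -> (27.9,0), length = 7.5
  seg 4: (27.9,0) -> (27.9,6.1), length = 6.1
  seg 5: (27.9,6.1) -> (27.9,18.7), length = 12.6
  seg 6: (27.9,18.7) -> (27.9,16.9), length = 1.8
  seg 7: (27.9,16.9) -> (25.5,16.9), length = 2.4
  seg 8: (25.5,16.9) -> (13.1,16.9), length = 12.4
Total = 63.2

Answer: 63.2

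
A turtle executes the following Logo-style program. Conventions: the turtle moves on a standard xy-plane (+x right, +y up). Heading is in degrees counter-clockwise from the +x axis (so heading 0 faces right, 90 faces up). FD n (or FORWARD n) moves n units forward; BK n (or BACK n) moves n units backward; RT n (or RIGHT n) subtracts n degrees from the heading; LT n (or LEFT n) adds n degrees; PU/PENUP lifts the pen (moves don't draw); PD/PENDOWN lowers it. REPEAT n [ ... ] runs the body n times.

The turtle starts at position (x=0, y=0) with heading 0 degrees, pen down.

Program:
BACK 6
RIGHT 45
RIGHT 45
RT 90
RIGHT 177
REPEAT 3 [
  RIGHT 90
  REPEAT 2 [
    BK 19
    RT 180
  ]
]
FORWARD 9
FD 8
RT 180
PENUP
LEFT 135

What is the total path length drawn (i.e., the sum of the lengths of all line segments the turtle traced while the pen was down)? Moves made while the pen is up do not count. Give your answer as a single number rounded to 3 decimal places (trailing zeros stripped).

Executing turtle program step by step:
Start: pos=(0,0), heading=0, pen down
BK 6: (0,0) -> (-6,0) [heading=0, draw]
RT 45: heading 0 -> 315
RT 45: heading 315 -> 270
RT 90: heading 270 -> 180
RT 177: heading 180 -> 3
REPEAT 3 [
  -- iteration 1/3 --
  RT 90: heading 3 -> 273
  REPEAT 2 [
    -- iteration 1/2 --
    BK 19: (-6,0) -> (-6.994,18.974) [heading=273, draw]
    RT 180: heading 273 -> 93
    -- iteration 2/2 --
    BK 19: (-6.994,18.974) -> (-6,0) [heading=93, draw]
    RT 180: heading 93 -> 273
  ]
  -- iteration 2/3 --
  RT 90: heading 273 -> 183
  REPEAT 2 [
    -- iteration 1/2 --
    BK 19: (-6,0) -> (12.974,0.994) [heading=183, draw]
    RT 180: heading 183 -> 3
    -- iteration 2/2 --
    BK 19: (12.974,0.994) -> (-6,0) [heading=3, draw]
    RT 180: heading 3 -> 183
  ]
  -- iteration 3/3 --
  RT 90: heading 183 -> 93
  REPEAT 2 [
    -- iteration 1/2 --
    BK 19: (-6,0) -> (-5.006,-18.974) [heading=93, draw]
    RT 180: heading 93 -> 273
    -- iteration 2/2 --
    BK 19: (-5.006,-18.974) -> (-6,0) [heading=273, draw]
    RT 180: heading 273 -> 93
  ]
]
FD 9: (-6,0) -> (-6.471,8.988) [heading=93, draw]
FD 8: (-6.471,8.988) -> (-6.89,16.977) [heading=93, draw]
RT 180: heading 93 -> 273
PU: pen up
LT 135: heading 273 -> 48
Final: pos=(-6.89,16.977), heading=48, 9 segment(s) drawn

Segment lengths:
  seg 1: (0,0) -> (-6,0), length = 6
  seg 2: (-6,0) -> (-6.994,18.974), length = 19
  seg 3: (-6.994,18.974) -> (-6,0), length = 19
  seg 4: (-6,0) -> (12.974,0.994), length = 19
  seg 5: (12.974,0.994) -> (-6,0), length = 19
  seg 6: (-6,0) -> (-5.006,-18.974), length = 19
  seg 7: (-5.006,-18.974) -> (-6,0), length = 19
  seg 8: (-6,0) -> (-6.471,8.988), length = 9
  seg 9: (-6.471,8.988) -> (-6.89,16.977), length = 8
Total = 137

Answer: 137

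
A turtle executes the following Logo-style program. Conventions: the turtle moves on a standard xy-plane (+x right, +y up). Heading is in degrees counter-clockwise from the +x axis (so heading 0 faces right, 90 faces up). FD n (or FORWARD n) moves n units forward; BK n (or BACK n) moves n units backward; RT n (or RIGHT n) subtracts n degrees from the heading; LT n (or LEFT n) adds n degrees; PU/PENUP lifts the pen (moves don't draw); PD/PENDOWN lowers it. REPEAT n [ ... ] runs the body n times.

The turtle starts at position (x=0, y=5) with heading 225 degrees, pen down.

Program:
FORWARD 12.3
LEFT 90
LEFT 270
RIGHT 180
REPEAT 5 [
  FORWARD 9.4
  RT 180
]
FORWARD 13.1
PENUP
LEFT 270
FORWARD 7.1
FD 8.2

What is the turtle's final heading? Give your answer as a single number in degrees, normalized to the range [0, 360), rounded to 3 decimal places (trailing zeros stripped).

Executing turtle program step by step:
Start: pos=(0,5), heading=225, pen down
FD 12.3: (0,5) -> (-8.697,-3.697) [heading=225, draw]
LT 90: heading 225 -> 315
LT 270: heading 315 -> 225
RT 180: heading 225 -> 45
REPEAT 5 [
  -- iteration 1/5 --
  FD 9.4: (-8.697,-3.697) -> (-2.051,2.949) [heading=45, draw]
  RT 180: heading 45 -> 225
  -- iteration 2/5 --
  FD 9.4: (-2.051,2.949) -> (-8.697,-3.697) [heading=225, draw]
  RT 180: heading 225 -> 45
  -- iteration 3/5 --
  FD 9.4: (-8.697,-3.697) -> (-2.051,2.949) [heading=45, draw]
  RT 180: heading 45 -> 225
  -- iteration 4/5 --
  FD 9.4: (-2.051,2.949) -> (-8.697,-3.697) [heading=225, draw]
  RT 180: heading 225 -> 45
  -- iteration 5/5 --
  FD 9.4: (-8.697,-3.697) -> (-2.051,2.949) [heading=45, draw]
  RT 180: heading 45 -> 225
]
FD 13.1: (-2.051,2.949) -> (-11.314,-6.314) [heading=225, draw]
PU: pen up
LT 270: heading 225 -> 135
FD 7.1: (-11.314,-6.314) -> (-16.334,-1.293) [heading=135, move]
FD 8.2: (-16.334,-1.293) -> (-22.132,4.505) [heading=135, move]
Final: pos=(-22.132,4.505), heading=135, 7 segment(s) drawn

Answer: 135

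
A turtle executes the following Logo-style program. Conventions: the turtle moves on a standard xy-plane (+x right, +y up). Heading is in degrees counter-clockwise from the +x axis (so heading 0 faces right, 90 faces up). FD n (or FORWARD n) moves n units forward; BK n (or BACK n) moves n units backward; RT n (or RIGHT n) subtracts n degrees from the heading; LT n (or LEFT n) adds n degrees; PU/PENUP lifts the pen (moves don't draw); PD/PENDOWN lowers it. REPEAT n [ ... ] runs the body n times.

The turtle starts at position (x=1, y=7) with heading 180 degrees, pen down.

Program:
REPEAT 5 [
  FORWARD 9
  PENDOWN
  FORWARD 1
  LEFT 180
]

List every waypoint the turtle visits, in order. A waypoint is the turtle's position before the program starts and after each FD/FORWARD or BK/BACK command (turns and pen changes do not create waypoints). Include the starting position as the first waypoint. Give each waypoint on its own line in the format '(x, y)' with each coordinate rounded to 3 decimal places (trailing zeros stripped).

Answer: (1, 7)
(-8, 7)
(-9, 7)
(0, 7)
(1, 7)
(-8, 7)
(-9, 7)
(0, 7)
(1, 7)
(-8, 7)
(-9, 7)

Derivation:
Executing turtle program step by step:
Start: pos=(1,7), heading=180, pen down
REPEAT 5 [
  -- iteration 1/5 --
  FD 9: (1,7) -> (-8,7) [heading=180, draw]
  PD: pen down
  FD 1: (-8,7) -> (-9,7) [heading=180, draw]
  LT 180: heading 180 -> 0
  -- iteration 2/5 --
  FD 9: (-9,7) -> (0,7) [heading=0, draw]
  PD: pen down
  FD 1: (0,7) -> (1,7) [heading=0, draw]
  LT 180: heading 0 -> 180
  -- iteration 3/5 --
  FD 9: (1,7) -> (-8,7) [heading=180, draw]
  PD: pen down
  FD 1: (-8,7) -> (-9,7) [heading=180, draw]
  LT 180: heading 180 -> 0
  -- iteration 4/5 --
  FD 9: (-9,7) -> (0,7) [heading=0, draw]
  PD: pen down
  FD 1: (0,7) -> (1,7) [heading=0, draw]
  LT 180: heading 0 -> 180
  -- iteration 5/5 --
  FD 9: (1,7) -> (-8,7) [heading=180, draw]
  PD: pen down
  FD 1: (-8,7) -> (-9,7) [heading=180, draw]
  LT 180: heading 180 -> 0
]
Final: pos=(-9,7), heading=0, 10 segment(s) drawn
Waypoints (11 total):
(1, 7)
(-8, 7)
(-9, 7)
(0, 7)
(1, 7)
(-8, 7)
(-9, 7)
(0, 7)
(1, 7)
(-8, 7)
(-9, 7)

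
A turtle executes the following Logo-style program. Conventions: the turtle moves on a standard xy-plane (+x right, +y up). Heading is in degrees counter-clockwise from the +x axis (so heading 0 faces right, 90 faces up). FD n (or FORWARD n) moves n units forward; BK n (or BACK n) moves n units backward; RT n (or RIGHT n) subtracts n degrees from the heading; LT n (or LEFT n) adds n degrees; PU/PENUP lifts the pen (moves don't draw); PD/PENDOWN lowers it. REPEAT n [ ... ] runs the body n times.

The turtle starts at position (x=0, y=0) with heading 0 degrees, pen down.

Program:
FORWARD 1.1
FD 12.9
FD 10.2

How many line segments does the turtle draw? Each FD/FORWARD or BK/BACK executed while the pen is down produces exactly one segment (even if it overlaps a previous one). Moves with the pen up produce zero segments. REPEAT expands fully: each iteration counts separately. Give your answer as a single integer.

Executing turtle program step by step:
Start: pos=(0,0), heading=0, pen down
FD 1.1: (0,0) -> (1.1,0) [heading=0, draw]
FD 12.9: (1.1,0) -> (14,0) [heading=0, draw]
FD 10.2: (14,0) -> (24.2,0) [heading=0, draw]
Final: pos=(24.2,0), heading=0, 3 segment(s) drawn
Segments drawn: 3

Answer: 3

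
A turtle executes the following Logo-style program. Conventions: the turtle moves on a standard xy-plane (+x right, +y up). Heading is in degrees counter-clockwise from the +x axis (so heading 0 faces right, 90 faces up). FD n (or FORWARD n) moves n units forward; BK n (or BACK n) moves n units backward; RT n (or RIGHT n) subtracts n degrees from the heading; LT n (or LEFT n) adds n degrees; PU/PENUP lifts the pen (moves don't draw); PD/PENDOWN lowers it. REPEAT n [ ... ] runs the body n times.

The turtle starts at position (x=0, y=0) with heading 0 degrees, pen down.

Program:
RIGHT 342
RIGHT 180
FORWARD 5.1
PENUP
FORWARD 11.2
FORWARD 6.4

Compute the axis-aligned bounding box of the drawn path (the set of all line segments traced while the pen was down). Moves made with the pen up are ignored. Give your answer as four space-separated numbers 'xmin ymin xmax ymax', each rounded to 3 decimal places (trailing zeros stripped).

Executing turtle program step by step:
Start: pos=(0,0), heading=0, pen down
RT 342: heading 0 -> 18
RT 180: heading 18 -> 198
FD 5.1: (0,0) -> (-4.85,-1.576) [heading=198, draw]
PU: pen up
FD 11.2: (-4.85,-1.576) -> (-15.502,-5.037) [heading=198, move]
FD 6.4: (-15.502,-5.037) -> (-21.589,-7.015) [heading=198, move]
Final: pos=(-21.589,-7.015), heading=198, 1 segment(s) drawn

Segment endpoints: x in {-4.85, 0}, y in {-1.576, 0}
xmin=-4.85, ymin=-1.576, xmax=0, ymax=0

Answer: -4.85 -1.576 0 0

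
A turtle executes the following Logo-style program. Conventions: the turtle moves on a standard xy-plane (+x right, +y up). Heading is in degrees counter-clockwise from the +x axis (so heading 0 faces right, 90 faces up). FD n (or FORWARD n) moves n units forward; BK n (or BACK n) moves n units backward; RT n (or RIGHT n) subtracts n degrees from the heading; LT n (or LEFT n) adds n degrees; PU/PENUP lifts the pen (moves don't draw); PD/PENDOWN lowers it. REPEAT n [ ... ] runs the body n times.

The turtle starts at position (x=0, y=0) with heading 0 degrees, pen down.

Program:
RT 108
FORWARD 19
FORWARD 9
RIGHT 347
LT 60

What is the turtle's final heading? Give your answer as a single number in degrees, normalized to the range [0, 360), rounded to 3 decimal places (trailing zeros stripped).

Executing turtle program step by step:
Start: pos=(0,0), heading=0, pen down
RT 108: heading 0 -> 252
FD 19: (0,0) -> (-5.871,-18.07) [heading=252, draw]
FD 9: (-5.871,-18.07) -> (-8.652,-26.63) [heading=252, draw]
RT 347: heading 252 -> 265
LT 60: heading 265 -> 325
Final: pos=(-8.652,-26.63), heading=325, 2 segment(s) drawn

Answer: 325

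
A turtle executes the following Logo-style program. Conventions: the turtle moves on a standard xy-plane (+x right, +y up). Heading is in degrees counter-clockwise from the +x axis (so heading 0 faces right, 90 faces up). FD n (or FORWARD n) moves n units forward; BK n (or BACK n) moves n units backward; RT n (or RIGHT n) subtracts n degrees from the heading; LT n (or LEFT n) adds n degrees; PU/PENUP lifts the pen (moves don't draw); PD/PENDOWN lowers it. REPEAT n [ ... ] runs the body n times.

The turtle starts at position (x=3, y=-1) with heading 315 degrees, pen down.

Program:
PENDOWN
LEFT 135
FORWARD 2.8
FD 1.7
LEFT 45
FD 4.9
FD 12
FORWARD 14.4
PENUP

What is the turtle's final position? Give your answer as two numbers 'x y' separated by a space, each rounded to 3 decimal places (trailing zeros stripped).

Executing turtle program step by step:
Start: pos=(3,-1), heading=315, pen down
PD: pen down
LT 135: heading 315 -> 90
FD 2.8: (3,-1) -> (3,1.8) [heading=90, draw]
FD 1.7: (3,1.8) -> (3,3.5) [heading=90, draw]
LT 45: heading 90 -> 135
FD 4.9: (3,3.5) -> (-0.465,6.965) [heading=135, draw]
FD 12: (-0.465,6.965) -> (-8.95,15.45) [heading=135, draw]
FD 14.4: (-8.95,15.45) -> (-19.132,25.632) [heading=135, draw]
PU: pen up
Final: pos=(-19.132,25.632), heading=135, 5 segment(s) drawn

Answer: -19.132 25.632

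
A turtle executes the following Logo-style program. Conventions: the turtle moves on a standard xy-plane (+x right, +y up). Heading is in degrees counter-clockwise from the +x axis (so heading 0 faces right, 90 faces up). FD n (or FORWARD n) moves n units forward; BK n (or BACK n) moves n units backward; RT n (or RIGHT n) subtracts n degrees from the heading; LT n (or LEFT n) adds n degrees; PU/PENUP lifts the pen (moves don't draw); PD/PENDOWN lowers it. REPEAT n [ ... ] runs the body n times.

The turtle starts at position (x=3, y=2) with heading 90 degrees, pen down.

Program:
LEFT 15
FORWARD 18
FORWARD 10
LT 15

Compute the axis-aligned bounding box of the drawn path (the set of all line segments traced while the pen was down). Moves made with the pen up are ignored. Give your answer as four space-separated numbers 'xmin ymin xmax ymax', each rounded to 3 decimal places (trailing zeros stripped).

Answer: -4.247 2 3 29.046

Derivation:
Executing turtle program step by step:
Start: pos=(3,2), heading=90, pen down
LT 15: heading 90 -> 105
FD 18: (3,2) -> (-1.659,19.387) [heading=105, draw]
FD 10: (-1.659,19.387) -> (-4.247,29.046) [heading=105, draw]
LT 15: heading 105 -> 120
Final: pos=(-4.247,29.046), heading=120, 2 segment(s) drawn

Segment endpoints: x in {-4.247, -1.659, 3}, y in {2, 19.387, 29.046}
xmin=-4.247, ymin=2, xmax=3, ymax=29.046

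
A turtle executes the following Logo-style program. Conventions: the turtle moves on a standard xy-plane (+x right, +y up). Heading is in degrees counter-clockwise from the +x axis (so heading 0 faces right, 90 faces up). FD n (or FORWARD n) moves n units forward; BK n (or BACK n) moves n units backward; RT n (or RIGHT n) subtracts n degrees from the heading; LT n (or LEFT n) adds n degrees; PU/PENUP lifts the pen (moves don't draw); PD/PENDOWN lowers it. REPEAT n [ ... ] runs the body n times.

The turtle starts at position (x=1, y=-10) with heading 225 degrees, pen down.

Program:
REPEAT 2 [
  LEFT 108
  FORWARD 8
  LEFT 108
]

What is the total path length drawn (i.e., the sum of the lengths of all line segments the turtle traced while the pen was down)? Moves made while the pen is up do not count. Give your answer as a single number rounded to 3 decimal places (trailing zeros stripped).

Executing turtle program step by step:
Start: pos=(1,-10), heading=225, pen down
REPEAT 2 [
  -- iteration 1/2 --
  LT 108: heading 225 -> 333
  FD 8: (1,-10) -> (8.128,-13.632) [heading=333, draw]
  LT 108: heading 333 -> 81
  -- iteration 2/2 --
  LT 108: heading 81 -> 189
  FD 8: (8.128,-13.632) -> (0.227,-14.883) [heading=189, draw]
  LT 108: heading 189 -> 297
]
Final: pos=(0.227,-14.883), heading=297, 2 segment(s) drawn

Segment lengths:
  seg 1: (1,-10) -> (8.128,-13.632), length = 8
  seg 2: (8.128,-13.632) -> (0.227,-14.883), length = 8
Total = 16

Answer: 16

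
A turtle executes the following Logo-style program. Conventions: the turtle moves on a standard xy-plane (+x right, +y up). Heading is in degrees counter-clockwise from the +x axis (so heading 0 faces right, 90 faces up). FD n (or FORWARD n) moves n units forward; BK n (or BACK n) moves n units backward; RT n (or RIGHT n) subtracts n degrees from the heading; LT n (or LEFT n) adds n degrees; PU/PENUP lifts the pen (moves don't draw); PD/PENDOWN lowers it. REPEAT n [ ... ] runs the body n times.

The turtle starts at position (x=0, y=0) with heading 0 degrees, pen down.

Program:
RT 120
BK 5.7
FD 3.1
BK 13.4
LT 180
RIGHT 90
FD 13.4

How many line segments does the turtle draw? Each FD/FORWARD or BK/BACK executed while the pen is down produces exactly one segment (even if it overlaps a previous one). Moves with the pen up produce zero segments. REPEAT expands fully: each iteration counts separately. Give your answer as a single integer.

Executing turtle program step by step:
Start: pos=(0,0), heading=0, pen down
RT 120: heading 0 -> 240
BK 5.7: (0,0) -> (2.85,4.936) [heading=240, draw]
FD 3.1: (2.85,4.936) -> (1.3,2.252) [heading=240, draw]
BK 13.4: (1.3,2.252) -> (8,13.856) [heading=240, draw]
LT 180: heading 240 -> 60
RT 90: heading 60 -> 330
FD 13.4: (8,13.856) -> (19.605,7.156) [heading=330, draw]
Final: pos=(19.605,7.156), heading=330, 4 segment(s) drawn
Segments drawn: 4

Answer: 4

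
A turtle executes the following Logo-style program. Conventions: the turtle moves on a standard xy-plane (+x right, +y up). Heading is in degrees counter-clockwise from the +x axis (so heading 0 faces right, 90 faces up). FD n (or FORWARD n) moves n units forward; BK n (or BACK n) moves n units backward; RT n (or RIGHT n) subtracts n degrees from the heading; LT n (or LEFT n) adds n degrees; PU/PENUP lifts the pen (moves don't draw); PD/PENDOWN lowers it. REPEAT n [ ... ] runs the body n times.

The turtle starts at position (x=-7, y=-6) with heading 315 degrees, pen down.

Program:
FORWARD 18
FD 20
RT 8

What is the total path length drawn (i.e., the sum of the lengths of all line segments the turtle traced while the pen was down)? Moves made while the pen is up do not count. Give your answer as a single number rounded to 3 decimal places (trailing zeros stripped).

Executing turtle program step by step:
Start: pos=(-7,-6), heading=315, pen down
FD 18: (-7,-6) -> (5.728,-18.728) [heading=315, draw]
FD 20: (5.728,-18.728) -> (19.87,-32.87) [heading=315, draw]
RT 8: heading 315 -> 307
Final: pos=(19.87,-32.87), heading=307, 2 segment(s) drawn

Segment lengths:
  seg 1: (-7,-6) -> (5.728,-18.728), length = 18
  seg 2: (5.728,-18.728) -> (19.87,-32.87), length = 20
Total = 38

Answer: 38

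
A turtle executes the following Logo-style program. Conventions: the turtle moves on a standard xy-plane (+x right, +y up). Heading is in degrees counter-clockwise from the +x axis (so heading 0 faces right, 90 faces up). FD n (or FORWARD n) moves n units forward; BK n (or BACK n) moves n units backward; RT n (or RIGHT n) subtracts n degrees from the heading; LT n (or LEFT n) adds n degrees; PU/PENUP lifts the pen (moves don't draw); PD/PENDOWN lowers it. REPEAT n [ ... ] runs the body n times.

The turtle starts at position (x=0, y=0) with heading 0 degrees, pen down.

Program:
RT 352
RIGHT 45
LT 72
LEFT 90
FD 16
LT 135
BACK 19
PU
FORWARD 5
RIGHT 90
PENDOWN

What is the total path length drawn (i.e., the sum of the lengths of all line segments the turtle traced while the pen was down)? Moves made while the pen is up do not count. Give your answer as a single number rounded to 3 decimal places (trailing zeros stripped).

Answer: 35

Derivation:
Executing turtle program step by step:
Start: pos=(0,0), heading=0, pen down
RT 352: heading 0 -> 8
RT 45: heading 8 -> 323
LT 72: heading 323 -> 35
LT 90: heading 35 -> 125
FD 16: (0,0) -> (-9.177,13.106) [heading=125, draw]
LT 135: heading 125 -> 260
BK 19: (-9.177,13.106) -> (-5.878,31.818) [heading=260, draw]
PU: pen up
FD 5: (-5.878,31.818) -> (-6.746,26.894) [heading=260, move]
RT 90: heading 260 -> 170
PD: pen down
Final: pos=(-6.746,26.894), heading=170, 2 segment(s) drawn

Segment lengths:
  seg 1: (0,0) -> (-9.177,13.106), length = 16
  seg 2: (-9.177,13.106) -> (-5.878,31.818), length = 19
Total = 35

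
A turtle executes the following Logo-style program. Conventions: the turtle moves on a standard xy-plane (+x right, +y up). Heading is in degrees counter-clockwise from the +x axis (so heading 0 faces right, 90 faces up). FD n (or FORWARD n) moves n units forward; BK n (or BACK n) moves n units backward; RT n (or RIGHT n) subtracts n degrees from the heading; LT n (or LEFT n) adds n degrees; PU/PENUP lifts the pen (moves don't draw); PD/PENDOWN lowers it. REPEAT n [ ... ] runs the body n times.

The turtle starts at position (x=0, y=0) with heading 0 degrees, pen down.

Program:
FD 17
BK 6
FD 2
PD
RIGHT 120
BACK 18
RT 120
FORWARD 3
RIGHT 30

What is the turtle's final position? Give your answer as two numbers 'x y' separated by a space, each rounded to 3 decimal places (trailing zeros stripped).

Answer: 20.5 18.187

Derivation:
Executing turtle program step by step:
Start: pos=(0,0), heading=0, pen down
FD 17: (0,0) -> (17,0) [heading=0, draw]
BK 6: (17,0) -> (11,0) [heading=0, draw]
FD 2: (11,0) -> (13,0) [heading=0, draw]
PD: pen down
RT 120: heading 0 -> 240
BK 18: (13,0) -> (22,15.588) [heading=240, draw]
RT 120: heading 240 -> 120
FD 3: (22,15.588) -> (20.5,18.187) [heading=120, draw]
RT 30: heading 120 -> 90
Final: pos=(20.5,18.187), heading=90, 5 segment(s) drawn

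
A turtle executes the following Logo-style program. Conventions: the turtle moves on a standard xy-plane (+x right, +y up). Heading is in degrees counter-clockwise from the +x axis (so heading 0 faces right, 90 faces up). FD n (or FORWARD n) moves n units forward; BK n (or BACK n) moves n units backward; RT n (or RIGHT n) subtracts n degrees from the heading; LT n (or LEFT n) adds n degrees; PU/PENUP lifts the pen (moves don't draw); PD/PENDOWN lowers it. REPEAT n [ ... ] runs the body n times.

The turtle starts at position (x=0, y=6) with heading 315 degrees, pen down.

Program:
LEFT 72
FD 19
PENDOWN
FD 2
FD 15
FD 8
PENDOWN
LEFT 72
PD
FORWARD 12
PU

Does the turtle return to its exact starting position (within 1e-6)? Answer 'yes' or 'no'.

Answer: no

Derivation:
Executing turtle program step by step:
Start: pos=(0,6), heading=315, pen down
LT 72: heading 315 -> 27
FD 19: (0,6) -> (16.929,14.626) [heading=27, draw]
PD: pen down
FD 2: (16.929,14.626) -> (18.711,15.534) [heading=27, draw]
FD 15: (18.711,15.534) -> (32.076,22.344) [heading=27, draw]
FD 8: (32.076,22.344) -> (39.204,25.976) [heading=27, draw]
PD: pen down
LT 72: heading 27 -> 99
PD: pen down
FD 12: (39.204,25.976) -> (37.327,37.828) [heading=99, draw]
PU: pen up
Final: pos=(37.327,37.828), heading=99, 5 segment(s) drawn

Start position: (0, 6)
Final position: (37.327, 37.828)
Distance = 49.054; >= 1e-6 -> NOT closed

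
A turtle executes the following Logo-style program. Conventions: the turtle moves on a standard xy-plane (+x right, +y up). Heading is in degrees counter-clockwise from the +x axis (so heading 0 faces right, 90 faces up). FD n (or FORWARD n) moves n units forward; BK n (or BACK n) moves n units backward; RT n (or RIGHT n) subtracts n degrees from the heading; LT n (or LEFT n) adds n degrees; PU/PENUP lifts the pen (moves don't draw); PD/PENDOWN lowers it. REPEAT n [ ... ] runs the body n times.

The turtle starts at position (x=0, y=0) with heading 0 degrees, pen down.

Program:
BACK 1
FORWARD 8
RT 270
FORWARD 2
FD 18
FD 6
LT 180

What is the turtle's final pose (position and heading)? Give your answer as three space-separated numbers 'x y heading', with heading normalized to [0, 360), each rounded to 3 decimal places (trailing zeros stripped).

Executing turtle program step by step:
Start: pos=(0,0), heading=0, pen down
BK 1: (0,0) -> (-1,0) [heading=0, draw]
FD 8: (-1,0) -> (7,0) [heading=0, draw]
RT 270: heading 0 -> 90
FD 2: (7,0) -> (7,2) [heading=90, draw]
FD 18: (7,2) -> (7,20) [heading=90, draw]
FD 6: (7,20) -> (7,26) [heading=90, draw]
LT 180: heading 90 -> 270
Final: pos=(7,26), heading=270, 5 segment(s) drawn

Answer: 7 26 270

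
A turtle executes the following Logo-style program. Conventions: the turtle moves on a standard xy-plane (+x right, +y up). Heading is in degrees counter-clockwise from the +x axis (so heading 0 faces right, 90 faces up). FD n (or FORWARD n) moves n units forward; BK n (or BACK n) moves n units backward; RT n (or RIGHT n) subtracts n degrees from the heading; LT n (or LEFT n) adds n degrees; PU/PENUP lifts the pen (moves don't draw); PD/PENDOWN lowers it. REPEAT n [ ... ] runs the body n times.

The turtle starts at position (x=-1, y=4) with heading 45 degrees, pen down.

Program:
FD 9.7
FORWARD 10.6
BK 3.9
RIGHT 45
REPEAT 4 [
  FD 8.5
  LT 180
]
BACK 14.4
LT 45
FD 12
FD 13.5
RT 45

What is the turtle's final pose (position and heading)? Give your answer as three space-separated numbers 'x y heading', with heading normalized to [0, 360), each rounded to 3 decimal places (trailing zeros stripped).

Executing turtle program step by step:
Start: pos=(-1,4), heading=45, pen down
FD 9.7: (-1,4) -> (5.859,10.859) [heading=45, draw]
FD 10.6: (5.859,10.859) -> (13.354,18.354) [heading=45, draw]
BK 3.9: (13.354,18.354) -> (10.597,15.597) [heading=45, draw]
RT 45: heading 45 -> 0
REPEAT 4 [
  -- iteration 1/4 --
  FD 8.5: (10.597,15.597) -> (19.097,15.597) [heading=0, draw]
  LT 180: heading 0 -> 180
  -- iteration 2/4 --
  FD 8.5: (19.097,15.597) -> (10.597,15.597) [heading=180, draw]
  LT 180: heading 180 -> 0
  -- iteration 3/4 --
  FD 8.5: (10.597,15.597) -> (19.097,15.597) [heading=0, draw]
  LT 180: heading 0 -> 180
  -- iteration 4/4 --
  FD 8.5: (19.097,15.597) -> (10.597,15.597) [heading=180, draw]
  LT 180: heading 180 -> 0
]
BK 14.4: (10.597,15.597) -> (-3.803,15.597) [heading=0, draw]
LT 45: heading 0 -> 45
FD 12: (-3.803,15.597) -> (4.682,24.082) [heading=45, draw]
FD 13.5: (4.682,24.082) -> (14.228,33.628) [heading=45, draw]
RT 45: heading 45 -> 0
Final: pos=(14.228,33.628), heading=0, 10 segment(s) drawn

Answer: 14.228 33.628 0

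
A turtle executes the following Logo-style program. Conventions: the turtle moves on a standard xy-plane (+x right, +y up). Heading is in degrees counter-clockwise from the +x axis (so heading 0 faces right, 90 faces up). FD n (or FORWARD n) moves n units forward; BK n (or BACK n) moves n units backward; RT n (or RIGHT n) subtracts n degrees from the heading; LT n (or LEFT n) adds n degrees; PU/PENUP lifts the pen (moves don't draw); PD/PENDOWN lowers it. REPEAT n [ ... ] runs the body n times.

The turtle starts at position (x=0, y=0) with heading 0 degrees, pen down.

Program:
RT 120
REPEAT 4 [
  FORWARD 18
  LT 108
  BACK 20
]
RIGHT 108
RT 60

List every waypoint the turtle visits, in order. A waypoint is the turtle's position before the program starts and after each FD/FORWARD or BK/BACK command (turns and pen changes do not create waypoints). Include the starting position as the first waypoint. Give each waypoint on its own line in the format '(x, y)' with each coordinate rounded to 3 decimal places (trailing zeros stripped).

Executing turtle program step by step:
Start: pos=(0,0), heading=0, pen down
RT 120: heading 0 -> 240
REPEAT 4 [
  -- iteration 1/4 --
  FD 18: (0,0) -> (-9,-15.588) [heading=240, draw]
  LT 108: heading 240 -> 348
  BK 20: (-9,-15.588) -> (-28.563,-11.43) [heading=348, draw]
  -- iteration 2/4 --
  FD 18: (-28.563,-11.43) -> (-10.956,-15.173) [heading=348, draw]
  LT 108: heading 348 -> 96
  BK 20: (-10.956,-15.173) -> (-8.866,-35.063) [heading=96, draw]
  -- iteration 3/4 --
  FD 18: (-8.866,-35.063) -> (-10.747,-17.162) [heading=96, draw]
  LT 108: heading 96 -> 204
  BK 20: (-10.747,-17.162) -> (7.524,-9.027) [heading=204, draw]
  -- iteration 4/4 --
  FD 18: (7.524,-9.027) -> (-8.92,-16.348) [heading=204, draw]
  LT 108: heading 204 -> 312
  BK 20: (-8.92,-16.348) -> (-22.303,-1.485) [heading=312, draw]
]
RT 108: heading 312 -> 204
RT 60: heading 204 -> 144
Final: pos=(-22.303,-1.485), heading=144, 8 segment(s) drawn
Waypoints (9 total):
(0, 0)
(-9, -15.588)
(-28.563, -11.43)
(-10.956, -15.173)
(-8.866, -35.063)
(-10.747, -17.162)
(7.524, -9.027)
(-8.92, -16.348)
(-22.303, -1.485)

Answer: (0, 0)
(-9, -15.588)
(-28.563, -11.43)
(-10.956, -15.173)
(-8.866, -35.063)
(-10.747, -17.162)
(7.524, -9.027)
(-8.92, -16.348)
(-22.303, -1.485)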